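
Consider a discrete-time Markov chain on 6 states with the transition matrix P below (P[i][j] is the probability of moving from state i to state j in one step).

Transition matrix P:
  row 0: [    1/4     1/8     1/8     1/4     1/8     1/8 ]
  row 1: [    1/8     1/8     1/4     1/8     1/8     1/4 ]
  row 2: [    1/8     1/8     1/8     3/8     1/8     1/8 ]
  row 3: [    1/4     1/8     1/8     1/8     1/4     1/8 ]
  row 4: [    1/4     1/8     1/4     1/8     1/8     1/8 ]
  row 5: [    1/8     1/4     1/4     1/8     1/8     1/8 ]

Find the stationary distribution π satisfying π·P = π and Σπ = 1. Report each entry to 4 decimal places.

π = [0.1919, 0.1429, 0.1794, 0.1938, 0.1492, 0.1429]

Balance equations π_j = Σ_i π_i·P[i][j]:
  π_0 = 1/4·π_0 + 1/8·π_1 + 1/8·π_2 + 1/4·π_3 + 1/4·π_4 + 1/8·π_5
  π_1 = 1/8·π_0 + 1/8·π_1 + 1/8·π_2 + 1/8·π_3 + 1/8·π_4 + 1/4·π_5
  π_2 = 1/8·π_0 + 1/4·π_1 + 1/8·π_2 + 1/8·π_3 + 1/4·π_4 + 1/4·π_5
  π_3 = 1/4·π_0 + 1/8·π_1 + 3/8·π_2 + 1/8·π_3 + 1/8·π_4 + 1/8·π_5
  π_4 = 1/8·π_0 + 1/8·π_1 + 1/8·π_2 + 1/4·π_3 + 1/8·π_4 + 1/8·π_5
  normalize: π_0 + π_1 + π_2 + π_3 + π_4 + π_5 = 1
Solving the linear system gives exactly π = [783/4081, 1/7, 732/4081, 113/583, 87/583, 1/7].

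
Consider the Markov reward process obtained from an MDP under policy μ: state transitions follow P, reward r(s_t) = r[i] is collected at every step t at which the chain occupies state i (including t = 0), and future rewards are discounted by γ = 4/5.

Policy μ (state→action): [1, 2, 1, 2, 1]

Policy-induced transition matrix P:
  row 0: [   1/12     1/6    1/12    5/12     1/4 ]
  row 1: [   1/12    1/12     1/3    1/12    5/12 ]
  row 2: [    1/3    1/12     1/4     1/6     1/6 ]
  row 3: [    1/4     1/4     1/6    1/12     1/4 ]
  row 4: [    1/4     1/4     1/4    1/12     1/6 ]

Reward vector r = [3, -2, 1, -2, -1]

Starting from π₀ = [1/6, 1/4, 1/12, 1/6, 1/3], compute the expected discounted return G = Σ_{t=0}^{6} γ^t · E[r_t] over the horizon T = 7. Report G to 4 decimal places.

G = -0.8422

t=0: π = [0.1667, 0.2500, 0.0833, 0.1667, 0.3333], E[r] = -0.5833, γ^t·E[r] = -0.583333, running G = -0.583333
t=1: π = [0.1875, 0.1806, 0.2292, 0.1458, 0.2569], E[r] = -0.1181, γ^t·E[r] = -0.094444, running G = -0.677778
t=2: π = [0.2078, 0.1661, 0.2216, 0.1649, 0.2396], E[r] = -0.0567, γ^t·E[r] = -0.036296, running G = -0.714074
t=3: π = [0.2062, 0.1681, 0.2155, 0.1711, 0.2392], E[r] = -0.0835, γ^t·E[r] = -0.042765, running G = -0.756840
t=4: π = [0.2056, 0.1689, 0.2154, 0.1700, 0.2401], E[r] = -0.0858, γ^t·E[r] = -0.035139, running G = -0.791979
t=5: π = [0.2055, 0.1688, 0.2156, 0.1698, 0.2402], E[r] = -0.0852, γ^t·E[r] = -0.027919, running G = -0.819898
t=6: π = [0.2056, 0.1688, 0.2157, 0.1698, 0.2402], E[r] = -0.0850, γ^t·E[r] = -0.022276, running G = -0.842174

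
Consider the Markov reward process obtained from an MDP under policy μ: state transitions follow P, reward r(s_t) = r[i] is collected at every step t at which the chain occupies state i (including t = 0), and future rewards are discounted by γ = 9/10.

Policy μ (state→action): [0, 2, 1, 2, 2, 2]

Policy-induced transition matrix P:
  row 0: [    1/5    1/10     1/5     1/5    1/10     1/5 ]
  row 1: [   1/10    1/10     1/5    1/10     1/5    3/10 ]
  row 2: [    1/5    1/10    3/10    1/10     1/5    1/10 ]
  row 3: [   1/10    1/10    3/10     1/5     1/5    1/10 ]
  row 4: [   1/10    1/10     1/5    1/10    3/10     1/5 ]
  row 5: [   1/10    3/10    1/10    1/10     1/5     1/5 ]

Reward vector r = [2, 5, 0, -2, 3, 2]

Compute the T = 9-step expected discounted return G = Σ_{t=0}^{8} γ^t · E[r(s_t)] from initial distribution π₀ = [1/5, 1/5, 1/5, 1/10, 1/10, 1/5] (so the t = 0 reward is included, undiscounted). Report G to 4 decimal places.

G = 10.4955

t=0: π = [0.2000, 0.2000, 0.2000, 0.1000, 0.1000, 0.2000], E[r] = 1.9000, γ^t·E[r] = 1.900000, running G = 1.900000
t=1: π = [0.1400, 0.1400, 0.2100, 0.1300, 0.1900, 0.1900], E[r] = 1.6700, γ^t·E[r] = 1.503000, running G = 3.403000
t=2: π = [0.1350, 0.1380, 0.2150, 0.1270, 0.2050, 0.1800], E[r] = 1.6810, γ^t·E[r] = 1.361610, running G = 4.764610
t=3: π = [0.1350, 0.1360, 0.2162, 0.1262, 0.2070, 0.1796], E[r] = 1.6778, γ^t·E[r] = 1.223116, running G = 5.987726
t=4: π = [0.1351, 0.1359, 0.2163, 0.1261, 0.2072, 0.1794], E[r] = 1.6779, γ^t·E[r] = 1.100883, running G = 7.088610
t=5: π = [0.1351, 0.1359, 0.2163, 0.1261, 0.2072, 0.1794], E[r] = 1.6777, γ^t·E[r] = 0.990677, running G = 8.079286
t=6: π = [0.1351, 0.1359, 0.2163, 0.1261, 0.2072, 0.1793], E[r] = 1.6777, γ^t·E[r] = 0.891597, running G = 8.970883
t=7: π = [0.1351, 0.1359, 0.2163, 0.1261, 0.2072, 0.1793], E[r] = 1.6777, γ^t·E[r] = 0.802432, running G = 9.773316
t=8: π = [0.1351, 0.1359, 0.2163, 0.1261, 0.2072, 0.1793], E[r] = 1.6777, γ^t·E[r] = 0.722188, running G = 10.495504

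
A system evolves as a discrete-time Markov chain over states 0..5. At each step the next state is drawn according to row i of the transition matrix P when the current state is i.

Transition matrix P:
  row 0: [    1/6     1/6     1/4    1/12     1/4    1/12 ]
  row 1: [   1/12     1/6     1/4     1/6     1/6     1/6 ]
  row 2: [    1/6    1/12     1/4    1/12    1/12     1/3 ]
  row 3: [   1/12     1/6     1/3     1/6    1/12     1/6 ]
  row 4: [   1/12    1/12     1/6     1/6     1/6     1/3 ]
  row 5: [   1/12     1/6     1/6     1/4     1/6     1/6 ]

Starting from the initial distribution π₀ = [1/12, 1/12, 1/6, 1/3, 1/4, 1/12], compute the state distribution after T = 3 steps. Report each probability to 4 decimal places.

t=0: π = [0.0833, 0.0833, 0.1667, 0.3333, 0.2500, 0.0833]
t=1: π = [0.1042, 0.1319, 0.2500, 0.1528, 0.1319, 0.2292]
t=2: π = [0.1128, 0.1348, 0.2326, 0.1563, 0.1418, 0.2216]
t=3: π = [0.1121, 0.1355, 0.2327, 0.1563, 0.1437, 0.2197]

π = [0.1121, 0.1355, 0.2327, 0.1563, 0.1437, 0.2197]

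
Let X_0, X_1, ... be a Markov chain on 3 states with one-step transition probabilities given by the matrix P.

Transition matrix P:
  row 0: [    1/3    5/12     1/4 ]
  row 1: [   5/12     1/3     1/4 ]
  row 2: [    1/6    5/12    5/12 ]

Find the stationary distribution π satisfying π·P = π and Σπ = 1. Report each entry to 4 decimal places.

Balance equations π_j = Σ_i π_i·P[i][j]:
  π_0 = 1/3·π_0 + 5/12·π_1 + 1/6·π_2
  π_1 = 5/12·π_0 + 1/3·π_1 + 5/12·π_2
  normalize: π_0 + π_1 + π_2 = 1
Solving the linear system gives exactly π = [41/130, 5/13, 3/10].

π = [0.3154, 0.3846, 0.3000]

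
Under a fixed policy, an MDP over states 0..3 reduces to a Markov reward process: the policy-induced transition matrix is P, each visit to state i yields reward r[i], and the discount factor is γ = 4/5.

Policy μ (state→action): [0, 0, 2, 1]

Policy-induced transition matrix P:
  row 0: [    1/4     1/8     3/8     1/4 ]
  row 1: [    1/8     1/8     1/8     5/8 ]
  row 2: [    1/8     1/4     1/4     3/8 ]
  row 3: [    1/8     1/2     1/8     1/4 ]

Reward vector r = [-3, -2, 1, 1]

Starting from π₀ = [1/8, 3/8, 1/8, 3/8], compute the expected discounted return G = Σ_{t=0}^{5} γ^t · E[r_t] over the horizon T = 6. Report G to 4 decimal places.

G = -1.8023

t=0: π = [0.1250, 0.3750, 0.1250, 0.3750], E[r] = -0.6250, γ^t·E[r] = -0.625000, running G = -0.625000
t=1: π = [0.1406, 0.2813, 0.1719, 0.4063], E[r] = -0.4063, γ^t·E[r] = -0.325000, running G = -0.950000
t=2: π = [0.1426, 0.2988, 0.1816, 0.3770], E[r] = -0.4668, γ^t·E[r] = -0.298750, running G = -1.248750
t=3: π = [0.1428, 0.2891, 0.1833, 0.3848], E[r] = -0.4385, γ^t·E[r] = -0.224500, running G = -1.473250
t=4: π = [0.1429, 0.2922, 0.1836, 0.3813], E[r] = -0.4480, γ^t·E[r] = -0.183513, running G = -1.656763
t=5: π = [0.1429, 0.2909, 0.1837, 0.3825], E[r] = -0.4443, γ^t·E[r] = -0.145578, running G = -1.802340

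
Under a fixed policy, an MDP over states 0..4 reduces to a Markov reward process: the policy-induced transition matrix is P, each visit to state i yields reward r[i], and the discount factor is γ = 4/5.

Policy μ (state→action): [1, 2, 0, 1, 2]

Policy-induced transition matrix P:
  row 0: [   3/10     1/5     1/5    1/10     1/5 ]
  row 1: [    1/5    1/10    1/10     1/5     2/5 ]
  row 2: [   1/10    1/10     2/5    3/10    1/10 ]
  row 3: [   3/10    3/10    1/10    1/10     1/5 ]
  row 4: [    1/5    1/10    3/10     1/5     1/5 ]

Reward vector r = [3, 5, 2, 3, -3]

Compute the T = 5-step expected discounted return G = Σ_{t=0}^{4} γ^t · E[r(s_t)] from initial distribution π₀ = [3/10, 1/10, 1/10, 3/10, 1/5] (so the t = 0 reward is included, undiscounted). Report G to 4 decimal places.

G = 6.2613

t=0: π = [0.3000, 0.1000, 0.1000, 0.3000, 0.2000], E[r] = 1.9000, γ^t·E[r] = 1.900000, running G = 1.900000
t=1: π = [0.2500, 0.1900, 0.2000, 0.1500, 0.2100], E[r] = 1.9200, γ^t·E[r] = 1.536000, running G = 3.436000
t=2: π = [0.2200, 0.1550, 0.2270, 0.1800, 0.2180], E[r] = 1.7750, γ^t·E[r] = 1.136000, running G = 4.572000
t=3: π = [0.2173, 0.1580, 0.2337, 0.1827, 0.2083], E[r] = 1.8325, γ^t·E[r] = 0.938240, running G = 5.510240
t=4: π = [0.2166, 0.1583, 0.2335, 0.1834, 0.2082], E[r] = 1.8337, γ^t·E[r] = 0.751067, running G = 6.261307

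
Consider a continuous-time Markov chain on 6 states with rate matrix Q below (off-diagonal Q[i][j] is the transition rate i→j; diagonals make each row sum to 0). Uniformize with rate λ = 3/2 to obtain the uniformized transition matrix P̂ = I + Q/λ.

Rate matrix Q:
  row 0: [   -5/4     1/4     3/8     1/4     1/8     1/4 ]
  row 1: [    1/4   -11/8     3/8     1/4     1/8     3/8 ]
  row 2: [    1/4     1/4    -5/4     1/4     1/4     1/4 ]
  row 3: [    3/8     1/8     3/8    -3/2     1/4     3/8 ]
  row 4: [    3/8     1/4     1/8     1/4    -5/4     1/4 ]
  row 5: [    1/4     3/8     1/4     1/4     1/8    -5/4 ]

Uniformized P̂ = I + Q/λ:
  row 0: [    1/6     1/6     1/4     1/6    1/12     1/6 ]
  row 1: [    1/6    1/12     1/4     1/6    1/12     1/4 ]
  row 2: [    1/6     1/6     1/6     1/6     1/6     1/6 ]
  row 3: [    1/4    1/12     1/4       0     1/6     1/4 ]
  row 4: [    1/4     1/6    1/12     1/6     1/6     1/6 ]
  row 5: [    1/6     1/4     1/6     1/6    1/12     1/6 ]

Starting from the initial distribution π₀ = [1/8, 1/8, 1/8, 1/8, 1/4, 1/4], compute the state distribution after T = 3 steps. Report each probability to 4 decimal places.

π = [0.1886, 0.1578, 0.1973, 0.1429, 0.1218, 0.1916]

t=0: π = [0.1250, 0.1250, 0.1250, 0.1250, 0.2500, 0.2500]
t=1: π = [0.1979, 0.1667, 0.1771, 0.1458, 0.1250, 0.1875]
t=2: π = [0.1892, 0.1563, 0.1988, 0.1424, 0.1207, 0.1927]
t=3: π = [0.1886, 0.1578, 0.1973, 0.1429, 0.1218, 0.1916]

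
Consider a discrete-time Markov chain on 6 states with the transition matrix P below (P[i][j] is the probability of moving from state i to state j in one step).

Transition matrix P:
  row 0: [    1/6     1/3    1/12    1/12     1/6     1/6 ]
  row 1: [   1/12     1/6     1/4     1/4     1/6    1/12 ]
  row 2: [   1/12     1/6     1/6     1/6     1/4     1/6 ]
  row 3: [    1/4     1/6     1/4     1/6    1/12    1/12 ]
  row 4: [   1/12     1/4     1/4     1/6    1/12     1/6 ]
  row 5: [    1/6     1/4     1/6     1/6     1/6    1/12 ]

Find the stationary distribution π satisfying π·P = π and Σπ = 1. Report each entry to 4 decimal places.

Balance equations π_j = Σ_i π_i·P[i][j]:
  π_0 = 1/6·π_0 + 1/12·π_1 + 1/12·π_2 + 1/4·π_3 + 1/12·π_4 + 1/6·π_5
  π_1 = 1/3·π_0 + 1/6·π_1 + 1/6·π_2 + 1/6·π_3 + 1/4·π_4 + 1/4·π_5
  π_2 = 1/12·π_0 + 1/4·π_1 + 1/6·π_2 + 1/4·π_3 + 1/4·π_4 + 1/6·π_5
  π_3 = 1/12·π_0 + 1/4·π_1 + 1/6·π_2 + 1/6·π_3 + 1/6·π_4 + 1/6·π_5
  π_4 = 1/6·π_0 + 1/6·π_1 + 1/4·π_2 + 1/12·π_3 + 1/12·π_4 + 1/6·π_5
  normalize: π_0 + π_1 + π_2 + π_3 + π_4 + π_5 = 1
Solving the linear system gives exactly π = [39580/296051, 62850/296051, 8486/42293, 51281/296051, 46171/296051, 36767/296051].

π = [0.1337, 0.2123, 0.2006, 0.1732, 0.1560, 0.1242]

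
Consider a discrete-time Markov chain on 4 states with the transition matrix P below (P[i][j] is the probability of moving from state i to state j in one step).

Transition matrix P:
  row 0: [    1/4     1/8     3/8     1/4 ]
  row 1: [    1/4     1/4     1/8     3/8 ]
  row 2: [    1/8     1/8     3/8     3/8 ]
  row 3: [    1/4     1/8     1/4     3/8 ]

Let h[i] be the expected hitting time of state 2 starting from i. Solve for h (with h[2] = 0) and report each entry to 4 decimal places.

h = [3.3220, 4.3390, 0.0000, 3.7966]

First-step conditioning: h[2] = 0; for i ≠ 2, h[i] = 1 + Σ_k P[i][k]·h[k].
  h[0] = 1 + 1/4·h[0] + 1/8·h[1] + 1/4·h[3]
  h[1] = 1 + 1/4·h[0] + 1/4·h[1] + 3/8·h[3]
  h[3] = 1 + 1/4·h[0] + 1/8·h[1] + 3/8·h[3]
Solving the 3×3 linear system over states ≠ 2 gives exactly h = [196/59, 256/59, 0, 224/59] (h[2] = 0 is the target).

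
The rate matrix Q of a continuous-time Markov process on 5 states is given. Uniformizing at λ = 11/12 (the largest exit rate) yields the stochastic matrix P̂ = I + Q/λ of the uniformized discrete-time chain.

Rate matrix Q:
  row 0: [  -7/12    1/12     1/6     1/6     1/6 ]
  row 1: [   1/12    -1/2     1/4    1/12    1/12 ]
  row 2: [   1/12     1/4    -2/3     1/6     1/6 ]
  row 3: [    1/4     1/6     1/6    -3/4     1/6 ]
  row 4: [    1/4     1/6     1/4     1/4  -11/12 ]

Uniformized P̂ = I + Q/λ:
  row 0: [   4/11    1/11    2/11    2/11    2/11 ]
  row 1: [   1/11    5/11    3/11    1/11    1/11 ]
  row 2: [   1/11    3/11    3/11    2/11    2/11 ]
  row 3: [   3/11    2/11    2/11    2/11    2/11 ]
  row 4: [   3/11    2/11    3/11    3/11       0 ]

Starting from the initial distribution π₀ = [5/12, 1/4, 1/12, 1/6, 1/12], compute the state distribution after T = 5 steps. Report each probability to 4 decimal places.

π = [0.2020, 0.2539, 0.2387, 0.1711, 0.1344]

t=0: π = [0.4167, 0.2500, 0.0833, 0.1667, 0.0833]
t=1: π = [0.2500, 0.2197, 0.2197, 0.1667, 0.1439]
t=2: π = [0.2156, 0.2390, 0.2348, 0.1749, 0.1357]
t=3: π = [0.2062, 0.2487, 0.2372, 0.1724, 0.1354]
t=4: π = [0.2031, 0.2525, 0.2383, 0.1715, 0.1346]
t=5: π = [0.2020, 0.2539, 0.2387, 0.1711, 0.1344]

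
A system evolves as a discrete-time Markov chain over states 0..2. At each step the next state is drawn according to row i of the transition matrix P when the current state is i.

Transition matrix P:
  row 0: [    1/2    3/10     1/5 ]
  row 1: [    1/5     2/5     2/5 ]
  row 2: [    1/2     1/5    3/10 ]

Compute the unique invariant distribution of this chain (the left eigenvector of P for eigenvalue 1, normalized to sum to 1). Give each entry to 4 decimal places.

Balance equations π_j = Σ_i π_i·P[i][j]:
  π_0 = 1/2·π_0 + 1/5·π_1 + 1/2·π_2
  π_1 = 3/10·π_0 + 2/5·π_1 + 1/5·π_2
  normalize: π_0 + π_1 + π_2 = 1
Solving the linear system gives exactly π = [34/83, 25/83, 24/83].

π = [0.4096, 0.3012, 0.2892]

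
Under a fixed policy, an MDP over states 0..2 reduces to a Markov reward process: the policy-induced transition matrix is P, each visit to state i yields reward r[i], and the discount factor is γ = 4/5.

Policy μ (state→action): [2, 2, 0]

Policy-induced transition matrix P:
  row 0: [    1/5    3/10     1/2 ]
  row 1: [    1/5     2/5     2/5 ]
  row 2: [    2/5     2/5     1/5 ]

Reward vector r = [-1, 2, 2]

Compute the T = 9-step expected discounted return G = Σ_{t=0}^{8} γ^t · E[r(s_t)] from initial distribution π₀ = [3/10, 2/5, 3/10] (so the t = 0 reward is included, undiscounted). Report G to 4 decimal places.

t=0: π = [0.3000, 0.4000, 0.3000], E[r] = 1.1000, γ^t·E[r] = 1.100000, running G = 1.100000
t=1: π = [0.2600, 0.3700, 0.3700], E[r] = 1.2200, γ^t·E[r] = 0.976000, running G = 2.076000
t=2: π = [0.2740, 0.3740, 0.3520], E[r] = 1.1780, γ^t·E[r] = 0.753920, running G = 2.829920
t=3: π = [0.2704, 0.3726, 0.3570], E[r] = 1.1888, γ^t·E[r] = 0.608666, running G = 3.438586
t=4: π = [0.2714, 0.3730, 0.3556], E[r] = 1.1858, γ^t·E[r] = 0.485704, running G = 3.924289
t=5: π = [0.2711, 0.3729, 0.3560], E[r] = 1.1866, γ^t·E[r] = 0.388830, running G = 4.313120
t=6: π = [0.2712, 0.3729, 0.3559], E[r] = 1.1864, γ^t·E[r] = 0.311006, running G = 4.624125
t=7: π = [0.2712, 0.3729, 0.3559], E[r] = 1.1865, γ^t·E[r] = 0.248817, running G = 4.872943
t=8: π = [0.2712, 0.3729, 0.3559], E[r] = 1.1864, γ^t·E[r] = 0.199051, running G = 5.071994

G = 5.0720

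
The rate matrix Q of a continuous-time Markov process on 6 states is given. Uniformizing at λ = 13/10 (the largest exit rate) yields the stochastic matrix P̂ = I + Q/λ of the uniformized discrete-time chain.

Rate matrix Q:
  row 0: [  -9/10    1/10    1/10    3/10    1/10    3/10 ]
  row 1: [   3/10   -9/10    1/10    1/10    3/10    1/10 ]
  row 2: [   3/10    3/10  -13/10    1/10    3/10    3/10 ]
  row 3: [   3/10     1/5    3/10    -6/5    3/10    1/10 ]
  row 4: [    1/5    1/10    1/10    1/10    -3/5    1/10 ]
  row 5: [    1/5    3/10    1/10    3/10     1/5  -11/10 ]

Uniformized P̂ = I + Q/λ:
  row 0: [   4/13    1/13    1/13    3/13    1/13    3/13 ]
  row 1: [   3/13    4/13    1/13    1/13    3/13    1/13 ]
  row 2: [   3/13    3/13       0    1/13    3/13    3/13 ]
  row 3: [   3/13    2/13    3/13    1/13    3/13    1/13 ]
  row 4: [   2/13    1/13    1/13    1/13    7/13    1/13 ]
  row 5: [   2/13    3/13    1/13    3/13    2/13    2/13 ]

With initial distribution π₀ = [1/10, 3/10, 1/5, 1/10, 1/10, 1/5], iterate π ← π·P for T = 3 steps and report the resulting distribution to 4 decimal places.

t=0: π = [0.1000, 0.3000, 0.2000, 0.1000, 0.1000, 0.2000]
t=1: π = [0.2154, 0.2154, 0.0769, 0.1231, 0.2308, 0.1385]
t=2: π = [0.2189, 0.1692, 0.0899, 0.1314, 0.2580, 0.1325]
t=3: π = [0.2176, 0.1603, 0.0902, 0.1310, 0.2663, 0.1346]

π = [0.2176, 0.1603, 0.0902, 0.1310, 0.2663, 0.1346]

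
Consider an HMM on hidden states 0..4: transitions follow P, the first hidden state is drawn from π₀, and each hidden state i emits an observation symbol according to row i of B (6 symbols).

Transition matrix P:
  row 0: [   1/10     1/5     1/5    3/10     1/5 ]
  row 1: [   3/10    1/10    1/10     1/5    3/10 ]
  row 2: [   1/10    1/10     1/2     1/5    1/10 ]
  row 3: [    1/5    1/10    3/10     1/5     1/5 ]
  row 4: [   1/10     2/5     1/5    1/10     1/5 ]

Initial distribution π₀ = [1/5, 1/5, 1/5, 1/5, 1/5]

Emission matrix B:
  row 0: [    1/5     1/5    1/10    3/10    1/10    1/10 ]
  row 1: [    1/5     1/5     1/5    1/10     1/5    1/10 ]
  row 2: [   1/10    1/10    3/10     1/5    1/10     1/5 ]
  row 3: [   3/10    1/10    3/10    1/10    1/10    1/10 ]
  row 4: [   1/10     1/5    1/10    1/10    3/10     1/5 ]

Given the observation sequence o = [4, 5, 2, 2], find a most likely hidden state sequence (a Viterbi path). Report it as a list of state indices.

path = [4, 2, 2, 2]

t=0: δ = [2.000e-02, 4.000e-02, 2.000e-02, 2.000e-02, 6.000e-02]  (obs o_0=4)
t=1: δ = [1.200e-03, 2.400e-03, 2.400e-03, 8.000e-04, 2.400e-03]  ψ = [1, 4, 4, 1, 1]  (obs o_1=5)
t=2: δ = [7.200e-05, 1.920e-04, 3.600e-04, 1.440e-04, 7.200e-05]  ψ = [1, 4, 2, 1, 1]  (obs o_2=2)
t=3: δ = [5.760e-06, 7.200e-06, 5.400e-05, 2.160e-05, 5.760e-06]  ψ = [1, 2, 2, 2, 1]  (obs o_3=2)
backtrack: best end state = 2; path = [4, 2, 2, 2]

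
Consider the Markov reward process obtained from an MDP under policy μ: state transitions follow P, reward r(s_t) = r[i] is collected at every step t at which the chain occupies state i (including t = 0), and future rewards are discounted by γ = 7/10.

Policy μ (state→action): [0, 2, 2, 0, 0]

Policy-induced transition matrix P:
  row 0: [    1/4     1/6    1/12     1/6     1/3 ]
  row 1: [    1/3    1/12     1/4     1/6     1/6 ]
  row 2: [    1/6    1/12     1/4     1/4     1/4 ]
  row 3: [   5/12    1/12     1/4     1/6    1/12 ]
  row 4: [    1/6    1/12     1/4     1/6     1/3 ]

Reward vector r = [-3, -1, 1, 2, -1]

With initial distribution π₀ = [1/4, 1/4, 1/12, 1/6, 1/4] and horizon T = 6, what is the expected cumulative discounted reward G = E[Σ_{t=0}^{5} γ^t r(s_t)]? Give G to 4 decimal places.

t=0: π = [0.2500, 0.2500, 0.0833, 0.1667, 0.2500], E[r] = -0.8333, γ^t·E[r] = -0.833333, running G = -0.833333
t=1: π = [0.2708, 0.1042, 0.2083, 0.1736, 0.2431], E[r] = -0.6042, γ^t·E[r] = -0.422917, running G = -1.256250
t=2: π = [0.2500, 0.1059, 0.2049, 0.1840, 0.2552], E[r] = -0.5382, γ^t·E[r] = -0.263715, running G = -1.519965
t=3: π = [0.2512, 0.1042, 0.2083, 0.1837, 0.2526], E[r] = -0.5344, γ^t·E[r] = -0.183310, running G = -1.703276
t=4: π = [0.2509, 0.1043, 0.2081, 0.1840, 0.2527], E[r] = -0.5334, γ^t·E[r] = -0.128074, running G = -1.831350
t=5: π = [0.2510, 0.1042, 0.2082, 0.1840, 0.2526], E[r] = -0.5335, γ^t·E[r] = -0.089667, running G = -1.921017

G = -1.9210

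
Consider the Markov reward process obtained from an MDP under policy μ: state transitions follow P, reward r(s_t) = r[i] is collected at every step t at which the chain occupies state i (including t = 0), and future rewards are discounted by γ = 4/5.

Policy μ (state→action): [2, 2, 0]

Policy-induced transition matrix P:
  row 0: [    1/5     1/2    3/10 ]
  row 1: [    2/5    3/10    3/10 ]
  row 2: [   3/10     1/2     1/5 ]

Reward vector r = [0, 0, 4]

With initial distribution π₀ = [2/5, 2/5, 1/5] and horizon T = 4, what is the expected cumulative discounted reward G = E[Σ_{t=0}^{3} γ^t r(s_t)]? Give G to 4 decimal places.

G = 2.9510

t=0: π = [0.4000, 0.4000, 0.2000], E[r] = 0.8000, γ^t·E[r] = 0.800000, running G = 0.800000
t=1: π = [0.3000, 0.4200, 0.2800], E[r] = 1.1200, γ^t·E[r] = 0.896000, running G = 1.696000
t=2: π = [0.3120, 0.4160, 0.2720], E[r] = 1.0880, γ^t·E[r] = 0.696320, running G = 2.392320
t=3: π = [0.3104, 0.4168, 0.2728], E[r] = 1.0912, γ^t·E[r] = 0.558694, running G = 2.951014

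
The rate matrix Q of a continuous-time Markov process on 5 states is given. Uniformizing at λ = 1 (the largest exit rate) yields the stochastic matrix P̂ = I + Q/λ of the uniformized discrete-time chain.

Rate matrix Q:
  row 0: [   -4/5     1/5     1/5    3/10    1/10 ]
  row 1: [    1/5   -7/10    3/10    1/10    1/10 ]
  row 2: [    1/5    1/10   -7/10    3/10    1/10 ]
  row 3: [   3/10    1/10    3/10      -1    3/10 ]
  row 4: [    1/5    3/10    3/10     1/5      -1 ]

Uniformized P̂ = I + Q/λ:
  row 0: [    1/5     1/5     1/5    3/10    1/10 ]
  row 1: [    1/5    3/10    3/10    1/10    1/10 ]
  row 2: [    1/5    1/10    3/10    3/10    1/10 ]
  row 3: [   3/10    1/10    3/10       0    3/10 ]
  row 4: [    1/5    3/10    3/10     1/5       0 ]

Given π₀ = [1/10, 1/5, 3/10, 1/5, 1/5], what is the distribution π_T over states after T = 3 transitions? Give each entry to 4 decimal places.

π = [0.2196, 0.1834, 0.2782, 0.1920, 0.1268]

t=0: π = [0.1000, 0.2000, 0.3000, 0.2000, 0.2000]
t=1: π = [0.2200, 0.1900, 0.2900, 0.1800, 0.1200]
t=2: π = [0.2180, 0.1840, 0.2780, 0.1960, 0.1240]
t=3: π = [0.2196, 0.1834, 0.2782, 0.1920, 0.1268]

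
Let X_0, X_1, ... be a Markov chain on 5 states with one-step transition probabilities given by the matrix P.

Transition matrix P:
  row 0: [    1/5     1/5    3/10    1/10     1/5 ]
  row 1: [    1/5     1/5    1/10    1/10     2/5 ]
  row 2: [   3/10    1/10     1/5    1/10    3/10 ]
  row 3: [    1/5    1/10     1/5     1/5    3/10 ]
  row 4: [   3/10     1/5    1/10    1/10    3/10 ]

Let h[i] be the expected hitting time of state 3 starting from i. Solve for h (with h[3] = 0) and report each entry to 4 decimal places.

First-step conditioning: h[3] = 0; for i ≠ 3, h[i] = 1 + Σ_k P[i][k]·h[k].
  h[0] = 1 + 1/5·h[0] + 1/5·h[1] + 3/10·h[2] + 1/5·h[4]
  h[1] = 1 + 1/5·h[0] + 1/5·h[1] + 1/10·h[2] + 2/5·h[4]
  h[2] = 1 + 3/10·h[0] + 1/10·h[1] + 1/5·h[2] + 3/10·h[4]
  h[4] = 1 + 3/10·h[0] + 1/5·h[1] + 1/10·h[2] + 3/10·h[4]
Solving the 4×4 linear system over states ≠ 3 gives exactly h = [10, 10, 10, 0, 10] (h[3] = 0 is the target).

h = [10.0000, 10.0000, 10.0000, 0.0000, 10.0000]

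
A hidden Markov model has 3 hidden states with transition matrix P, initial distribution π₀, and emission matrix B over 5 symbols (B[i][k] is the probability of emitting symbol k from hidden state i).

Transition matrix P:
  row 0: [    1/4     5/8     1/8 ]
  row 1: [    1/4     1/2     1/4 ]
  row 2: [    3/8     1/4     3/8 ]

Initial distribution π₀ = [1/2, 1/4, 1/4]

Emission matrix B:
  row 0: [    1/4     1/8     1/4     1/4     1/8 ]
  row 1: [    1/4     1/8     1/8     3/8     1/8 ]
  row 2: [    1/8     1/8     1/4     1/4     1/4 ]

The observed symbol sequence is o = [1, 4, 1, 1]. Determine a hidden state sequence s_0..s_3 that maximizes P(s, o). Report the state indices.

path = [0, 1, 1, 1]

t=0: δ = [6.250e-02, 3.125e-02, 3.125e-02]  (obs o_0=1)
t=1: δ = [1.953e-03, 4.883e-03, 2.930e-03]  ψ = [0, 0, 2]  (obs o_1=4)
t=2: δ = [1.526e-04, 3.052e-04, 1.526e-04]  ψ = [1, 1, 1]  (obs o_2=1)
t=3: δ = [9.537e-06, 1.907e-05, 9.537e-06]  ψ = [1, 1, 1]  (obs o_3=1)
backtrack: best end state = 1; path = [0, 1, 1, 1]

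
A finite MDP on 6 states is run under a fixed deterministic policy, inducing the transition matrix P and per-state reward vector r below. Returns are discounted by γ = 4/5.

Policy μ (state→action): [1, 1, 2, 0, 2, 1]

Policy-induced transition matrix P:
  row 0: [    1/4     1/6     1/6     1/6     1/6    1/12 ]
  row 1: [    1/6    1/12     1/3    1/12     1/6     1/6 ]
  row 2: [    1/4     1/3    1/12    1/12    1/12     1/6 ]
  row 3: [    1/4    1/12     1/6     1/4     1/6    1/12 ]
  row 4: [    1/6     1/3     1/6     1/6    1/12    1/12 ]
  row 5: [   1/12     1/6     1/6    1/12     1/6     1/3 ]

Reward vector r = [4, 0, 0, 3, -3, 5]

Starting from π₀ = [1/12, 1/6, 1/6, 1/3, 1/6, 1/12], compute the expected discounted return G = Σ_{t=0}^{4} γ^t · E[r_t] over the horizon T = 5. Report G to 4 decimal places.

t=0: π = [0.0833, 0.1667, 0.1667, 0.3333, 0.1667, 0.0833], E[r] = 1.2500, γ^t·E[r] = 1.250000, running G = 1.250000
t=1: π = [0.2083, 0.1806, 0.1806, 0.1597, 0.1389, 0.1319], E[r] = 1.5556, γ^t·E[r] = 1.244444, running G = 2.494444
t=2: π = [0.2014, 0.1916, 0.1817, 0.1389, 0.1400, 0.1464], E[r] = 1.5341, γ^t·E[r] = 0.981852, running G = 3.476296
t=3: π = [0.1980, 0.1928, 0.1834, 0.1349, 0.1399, 0.1510], E[r] = 1.5323, γ^t·E[r] = 0.784543, running G = 4.260840
t=4: π = [0.1971, 0.1932, 0.1835, 0.1340, 0.1397, 0.1524], E[r] = 1.5334, γ^t·E[r] = 0.628082, running G = 4.888922

G = 4.8889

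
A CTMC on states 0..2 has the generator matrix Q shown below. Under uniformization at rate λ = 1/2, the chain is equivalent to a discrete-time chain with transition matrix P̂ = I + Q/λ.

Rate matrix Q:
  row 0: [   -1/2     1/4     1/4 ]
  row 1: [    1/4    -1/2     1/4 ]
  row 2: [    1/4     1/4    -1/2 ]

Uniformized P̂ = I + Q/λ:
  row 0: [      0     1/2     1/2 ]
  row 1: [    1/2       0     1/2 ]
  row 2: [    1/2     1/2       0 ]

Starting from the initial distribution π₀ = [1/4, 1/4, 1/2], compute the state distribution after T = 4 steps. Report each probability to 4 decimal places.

π = [0.3281, 0.3281, 0.3438]

t=0: π = [0.2500, 0.2500, 0.5000]
t=1: π = [0.3750, 0.3750, 0.2500]
t=2: π = [0.3125, 0.3125, 0.3750]
t=3: π = [0.3438, 0.3438, 0.3125]
t=4: π = [0.3281, 0.3281, 0.3438]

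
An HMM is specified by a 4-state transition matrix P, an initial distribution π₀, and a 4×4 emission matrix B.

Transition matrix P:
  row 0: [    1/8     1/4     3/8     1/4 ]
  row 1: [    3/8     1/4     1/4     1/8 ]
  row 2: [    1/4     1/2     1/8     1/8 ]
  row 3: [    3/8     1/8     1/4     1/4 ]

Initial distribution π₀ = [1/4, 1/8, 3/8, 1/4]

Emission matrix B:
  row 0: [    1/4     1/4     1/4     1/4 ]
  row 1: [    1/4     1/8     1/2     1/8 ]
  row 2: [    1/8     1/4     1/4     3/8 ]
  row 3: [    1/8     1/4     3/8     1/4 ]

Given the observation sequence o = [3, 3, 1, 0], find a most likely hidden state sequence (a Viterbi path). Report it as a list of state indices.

t=0: δ = [6.250e-02, 1.562e-02, 1.406e-01, 6.250e-02]  (obs o_0=3)
t=1: δ = [8.789e-03, 8.789e-03, 8.789e-03, 4.395e-03]  ψ = [2, 2, 0, 2]  (obs o_1=3)
t=2: δ = [8.240e-04, 5.493e-04, 8.240e-04, 5.493e-04]  ψ = [1, 2, 0, 0]  (obs o_2=1)
t=3: δ = [5.150e-05, 1.030e-04, 3.862e-05, 2.575e-05]  ψ = [1, 2, 0, 0]  (obs o_3=0)
backtrack: best end state = 1; path = [2, 0, 2, 1]

path = [2, 0, 2, 1]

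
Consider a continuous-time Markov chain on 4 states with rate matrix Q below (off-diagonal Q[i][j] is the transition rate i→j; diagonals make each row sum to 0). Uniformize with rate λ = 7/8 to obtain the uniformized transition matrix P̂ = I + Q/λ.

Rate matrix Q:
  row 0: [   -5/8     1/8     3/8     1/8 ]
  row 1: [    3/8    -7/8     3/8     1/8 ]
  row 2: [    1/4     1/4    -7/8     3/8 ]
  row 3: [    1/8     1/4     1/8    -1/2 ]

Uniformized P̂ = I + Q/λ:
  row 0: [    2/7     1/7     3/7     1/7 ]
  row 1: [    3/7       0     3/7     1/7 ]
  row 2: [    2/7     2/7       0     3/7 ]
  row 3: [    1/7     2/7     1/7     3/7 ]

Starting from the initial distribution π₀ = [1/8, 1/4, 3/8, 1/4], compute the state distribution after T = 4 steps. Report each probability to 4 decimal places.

t=0: π = [0.1250, 0.2500, 0.3750, 0.2500]
t=1: π = [0.2857, 0.1964, 0.1964, 0.3214]
t=2: π = [0.2679, 0.1888, 0.2526, 0.2908]
t=3: π = [0.2711, 0.1935, 0.2372, 0.2981]
t=4: π = [0.2708, 0.1917, 0.2417, 0.2958]

π = [0.2708, 0.1917, 0.2417, 0.2958]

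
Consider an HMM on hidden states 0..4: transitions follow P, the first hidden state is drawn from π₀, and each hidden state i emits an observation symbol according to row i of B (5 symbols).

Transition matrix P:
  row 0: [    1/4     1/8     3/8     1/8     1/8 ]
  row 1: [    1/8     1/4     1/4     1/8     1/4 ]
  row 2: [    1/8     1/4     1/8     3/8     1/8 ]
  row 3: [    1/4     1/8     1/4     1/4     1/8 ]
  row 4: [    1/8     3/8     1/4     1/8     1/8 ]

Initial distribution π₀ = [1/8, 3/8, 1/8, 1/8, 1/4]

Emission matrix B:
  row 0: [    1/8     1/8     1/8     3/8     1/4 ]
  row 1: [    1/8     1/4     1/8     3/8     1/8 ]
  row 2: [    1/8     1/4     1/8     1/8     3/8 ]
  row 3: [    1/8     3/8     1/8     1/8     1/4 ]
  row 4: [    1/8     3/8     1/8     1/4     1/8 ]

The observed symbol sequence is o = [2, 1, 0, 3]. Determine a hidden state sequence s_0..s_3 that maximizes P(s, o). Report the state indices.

path = [1, 4, 1, 1]

t=0: δ = [1.562e-02, 4.688e-02, 1.562e-02, 1.562e-02, 3.125e-02]  (obs o_0=2)
t=1: δ = [7.324e-04, 2.930e-03, 2.930e-03, 2.197e-03, 4.395e-03]  ψ = [1, 1, 1, 1, 1]  (obs o_1=1)
t=2: δ = [6.866e-05, 2.060e-04, 1.373e-04, 1.373e-04, 9.155e-05]  ψ = [3, 4, 4, 2, 1]  (obs o_2=0)
t=3: δ = [1.287e-05, 1.931e-05, 6.437e-06, 6.437e-06, 1.287e-05]  ψ = [3, 1, 1, 2, 1]  (obs o_3=3)
backtrack: best end state = 1; path = [1, 4, 1, 1]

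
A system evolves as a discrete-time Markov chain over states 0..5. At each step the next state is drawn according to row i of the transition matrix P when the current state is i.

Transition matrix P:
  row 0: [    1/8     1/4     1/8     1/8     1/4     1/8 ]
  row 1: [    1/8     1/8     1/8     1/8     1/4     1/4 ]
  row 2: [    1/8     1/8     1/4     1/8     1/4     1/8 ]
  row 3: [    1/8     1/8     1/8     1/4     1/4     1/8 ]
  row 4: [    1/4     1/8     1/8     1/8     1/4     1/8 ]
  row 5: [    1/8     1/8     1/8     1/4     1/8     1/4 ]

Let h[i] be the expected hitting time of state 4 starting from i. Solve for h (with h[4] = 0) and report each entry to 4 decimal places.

h = [4.3645, 4.4326, 4.3548, 4.3548, 0.0000, 4.9769]

First-step conditioning: h[4] = 0; for i ≠ 4, h[i] = 1 + Σ_k P[i][k]·h[k].
  h[0] = 1 + 1/8·h[0] + 1/4·h[1] + 1/8·h[2] + 1/8·h[3] + 1/8·h[5]
  h[1] = 1 + 1/8·h[0] + 1/8·h[1] + 1/8·h[2] + 1/8·h[3] + 1/4·h[5]
  h[2] = 1 + 1/8·h[0] + 1/8·h[1] + 1/4·h[2] + 1/8·h[3] + 1/8·h[5]
  h[3] = 1 + 1/8·h[0] + 1/8·h[1] + 1/8·h[2] + 1/4·h[3] + 1/8·h[5]
  h[5] = 1 + 1/8·h[0] + 1/8·h[1] + 1/8·h[2] + 1/4·h[3] + 1/4·h[5]
Solving the 5×5 linear system over states ≠ 4 gives exactly h = [3592/823, 3648/823, 3584/823, 3584/823, 0, 4096/823] (h[4] = 0 is the target).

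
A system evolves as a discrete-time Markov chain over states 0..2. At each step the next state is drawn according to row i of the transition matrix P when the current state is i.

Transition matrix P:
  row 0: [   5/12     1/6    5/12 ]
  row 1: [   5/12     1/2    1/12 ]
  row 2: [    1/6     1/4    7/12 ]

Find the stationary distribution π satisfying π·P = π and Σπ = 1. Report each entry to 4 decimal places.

π = [0.3214, 0.2976, 0.3810]

Balance equations π_j = Σ_i π_i·P[i][j]:
  π_0 = 5/12·π_0 + 5/12·π_1 + 1/6·π_2
  π_1 = 1/6·π_0 + 1/2·π_1 + 1/4·π_2
  normalize: π_0 + π_1 + π_2 = 1
Solving the linear system gives exactly π = [9/28, 25/84, 8/21].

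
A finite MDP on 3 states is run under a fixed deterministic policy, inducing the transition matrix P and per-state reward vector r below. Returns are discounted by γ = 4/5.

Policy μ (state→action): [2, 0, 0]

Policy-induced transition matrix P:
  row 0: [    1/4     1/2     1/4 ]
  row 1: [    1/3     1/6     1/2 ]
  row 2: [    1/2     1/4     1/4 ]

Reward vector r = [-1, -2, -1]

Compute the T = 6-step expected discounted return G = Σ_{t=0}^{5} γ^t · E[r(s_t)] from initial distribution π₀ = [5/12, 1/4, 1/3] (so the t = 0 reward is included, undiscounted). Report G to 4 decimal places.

t=0: π = [0.4167, 0.2500, 0.3333], E[r] = -1.2500, γ^t·E[r] = -1.250000, running G = -1.250000
t=1: π = [0.3542, 0.3333, 0.3125], E[r] = -1.3333, γ^t·E[r] = -1.066667, running G = -2.316667
t=2: π = [0.3559, 0.3108, 0.3333], E[r] = -1.3108, γ^t·E[r] = -0.838889, running G = -3.155556
t=3: π = [0.3592, 0.3131, 0.3277], E[r] = -1.3131, γ^t·E[r] = -0.672296, running G = -3.827852
t=4: π = [0.3580, 0.3137, 0.3283], E[r] = -1.3137, γ^t·E[r] = -0.538099, running G = -4.365951
t=5: π = [0.3582, 0.3134, 0.3284], E[r] = -1.3134, γ^t·E[r] = -0.430362, running G = -4.796312

G = -4.7963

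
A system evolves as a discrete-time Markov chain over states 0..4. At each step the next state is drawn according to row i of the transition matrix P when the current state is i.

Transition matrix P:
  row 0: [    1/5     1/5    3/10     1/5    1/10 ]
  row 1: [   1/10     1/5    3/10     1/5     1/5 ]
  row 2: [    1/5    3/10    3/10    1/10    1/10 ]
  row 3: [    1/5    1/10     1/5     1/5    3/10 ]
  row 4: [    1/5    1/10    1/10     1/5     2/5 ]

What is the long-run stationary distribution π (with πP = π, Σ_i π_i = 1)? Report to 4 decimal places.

π = [0.1816, 0.1843, 0.2385, 0.1762, 0.2195]

Balance equations π_j = Σ_i π_i·P[i][j]:
  π_0 = 1/5·π_0 + 1/10·π_1 + 1/5·π_2 + 1/5·π_3 + 1/5·π_4
  π_1 = 1/5·π_0 + 1/5·π_1 + 3/10·π_2 + 1/10·π_3 + 1/10·π_4
  π_2 = 3/10·π_0 + 3/10·π_1 + 3/10·π_2 + 1/5·π_3 + 1/10·π_4
  π_3 = 1/5·π_0 + 1/5·π_1 + 1/10·π_2 + 1/5·π_3 + 1/5·π_4
  normalize: π_0 + π_1 + π_2 + π_3 + π_4 = 1
Solving the linear system gives exactly π = [67/369, 68/369, 88/369, 65/369, 9/41].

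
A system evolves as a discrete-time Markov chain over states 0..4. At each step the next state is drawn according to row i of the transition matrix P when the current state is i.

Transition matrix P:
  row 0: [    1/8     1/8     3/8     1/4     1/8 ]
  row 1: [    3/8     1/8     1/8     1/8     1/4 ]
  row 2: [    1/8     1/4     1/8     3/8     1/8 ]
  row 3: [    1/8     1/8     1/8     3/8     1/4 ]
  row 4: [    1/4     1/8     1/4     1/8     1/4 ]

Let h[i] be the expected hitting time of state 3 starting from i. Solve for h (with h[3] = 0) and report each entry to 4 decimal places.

First-step conditioning: h[3] = 0; for i ≠ 3, h[i] = 1 + Σ_k P[i][k]·h[k].
  h[0] = 1 + 1/8·h[0] + 1/8·h[1] + 3/8·h[2] + 1/8·h[4]
  h[1] = 1 + 3/8·h[0] + 1/8·h[1] + 1/8·h[2] + 1/4·h[4]
  h[2] = 1 + 1/8·h[0] + 1/4·h[1] + 1/8·h[2] + 1/8·h[4]
  h[4] = 1 + 1/4·h[0] + 1/8·h[1] + 1/4·h[2] + 1/4·h[4]
Solving the 4×4 linear system over states ≠ 3 gives exactly h = [460/111, 536/111, 2108/555, 0, 2656/555] (h[3] = 0 is the target).

h = [4.1441, 4.8288, 3.7982, 0.0000, 4.7856]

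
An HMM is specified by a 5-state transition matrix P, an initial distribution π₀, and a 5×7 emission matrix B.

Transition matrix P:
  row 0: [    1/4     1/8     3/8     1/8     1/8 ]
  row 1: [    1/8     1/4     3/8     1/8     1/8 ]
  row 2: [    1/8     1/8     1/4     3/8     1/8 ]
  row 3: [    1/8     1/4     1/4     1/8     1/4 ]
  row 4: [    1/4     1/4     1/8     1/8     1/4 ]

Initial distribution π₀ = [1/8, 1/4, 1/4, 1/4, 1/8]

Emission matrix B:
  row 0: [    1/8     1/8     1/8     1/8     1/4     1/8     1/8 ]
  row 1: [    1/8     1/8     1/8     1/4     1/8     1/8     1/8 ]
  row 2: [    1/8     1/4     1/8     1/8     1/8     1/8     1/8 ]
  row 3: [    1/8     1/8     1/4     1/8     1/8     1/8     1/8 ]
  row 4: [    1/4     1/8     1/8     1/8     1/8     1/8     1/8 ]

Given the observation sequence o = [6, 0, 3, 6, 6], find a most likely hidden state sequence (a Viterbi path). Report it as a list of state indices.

path = [3, 4, 1, 2, 3]

t=0: δ = [1.562e-02, 3.125e-02, 3.125e-02, 3.125e-02, 1.562e-02]  (obs o_0=6)
t=1: δ = [4.883e-04, 9.766e-04, 1.465e-03, 1.465e-03, 1.953e-03]  ψ = [0, 1, 1, 2, 3]  (obs o_1=0)
t=2: δ = [6.104e-05, 1.221e-04, 4.578e-05, 6.866e-05, 6.104e-05]  ψ = [4, 4, 1, 2, 4]  (obs o_2=3)
t=3: δ = [1.907e-06, 3.815e-06, 5.722e-06, 2.146e-06, 2.146e-06]  ψ = [0, 1, 1, 2, 3]  (obs o_3=6)
t=4: δ = [8.941e-08, 1.192e-07, 1.788e-07, 2.682e-07, 8.941e-08]  ψ = [2, 1, 1, 2, 2]  (obs o_4=6)
backtrack: best end state = 3; path = [3, 4, 1, 2, 3]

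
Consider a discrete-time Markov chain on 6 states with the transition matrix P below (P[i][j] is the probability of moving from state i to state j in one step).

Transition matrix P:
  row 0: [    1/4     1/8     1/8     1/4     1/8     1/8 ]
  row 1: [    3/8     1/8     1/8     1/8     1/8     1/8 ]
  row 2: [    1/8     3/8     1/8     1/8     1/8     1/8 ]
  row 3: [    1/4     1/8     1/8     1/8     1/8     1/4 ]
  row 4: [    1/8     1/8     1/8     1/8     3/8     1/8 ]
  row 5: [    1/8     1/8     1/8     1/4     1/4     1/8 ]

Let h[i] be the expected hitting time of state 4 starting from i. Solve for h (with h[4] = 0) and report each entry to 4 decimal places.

First-step conditioning: h[4] = 0; for i ≠ 4, h[i] = 1 + Σ_k P[i][k]·h[k].
  h[0] = 1 + 1/4·h[0] + 1/8·h[1] + 1/8·h[2] + 1/4·h[3] + 1/8·h[5]
  h[1] = 1 + 3/8·h[0] + 1/8·h[1] + 1/8·h[2] + 1/8·h[3] + 1/8·h[5]
  h[2] = 1 + 1/8·h[0] + 3/8·h[1] + 1/8·h[2] + 1/8·h[3] + 1/8·h[5]
  h[3] = 1 + 1/4·h[0] + 1/8·h[1] + 1/8·h[2] + 1/8·h[3] + 1/4·h[5]
  h[5] = 1 + 1/8·h[0] + 1/8·h[1] + 1/8·h[2] + 1/4·h[3] + 1/8·h[5]
Solving the 5×5 linear system over states ≠ 4 gives exactly h = [18432/2647, 18464/2647, 18472/2647, 18176/2647, 0, 16128/2647] (h[4] = 0 is the target).

h = [6.9634, 6.9754, 6.9785, 6.8666, 0.0000, 6.0929]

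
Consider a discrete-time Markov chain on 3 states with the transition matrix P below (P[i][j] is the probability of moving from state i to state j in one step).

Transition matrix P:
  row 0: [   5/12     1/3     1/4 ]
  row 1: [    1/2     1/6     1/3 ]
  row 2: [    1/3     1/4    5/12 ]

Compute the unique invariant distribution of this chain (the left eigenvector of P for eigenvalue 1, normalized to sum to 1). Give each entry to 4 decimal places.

π = [0.4113, 0.2624, 0.3262]

Balance equations π_j = Σ_i π_i·P[i][j]:
  π_0 = 5/12·π_0 + 1/2·π_1 + 1/3·π_2
  π_1 = 1/3·π_0 + 1/6·π_1 + 1/4·π_2
  normalize: π_0 + π_1 + π_2 = 1
Solving the linear system gives exactly π = [58/141, 37/141, 46/141].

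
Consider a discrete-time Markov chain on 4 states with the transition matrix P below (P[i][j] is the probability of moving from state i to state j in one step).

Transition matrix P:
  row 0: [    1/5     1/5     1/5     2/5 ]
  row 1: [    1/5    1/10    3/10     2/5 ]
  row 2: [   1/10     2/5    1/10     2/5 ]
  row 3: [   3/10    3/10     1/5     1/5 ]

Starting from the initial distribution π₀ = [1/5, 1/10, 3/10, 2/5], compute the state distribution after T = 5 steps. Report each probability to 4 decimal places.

t=0: π = [0.2000, 0.1000, 0.3000, 0.4000]
t=1: π = [0.2100, 0.2900, 0.1800, 0.3200]
t=2: π = [0.2140, 0.2390, 0.2110, 0.3360]
t=3: π = [0.2125, 0.2519, 0.2028, 0.3328]
t=4: π = [0.2130, 0.2487, 0.2049, 0.3334]
t=5: π = [0.2129, 0.2495, 0.2044, 0.3333]

π = [0.2129, 0.2495, 0.2044, 0.3333]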